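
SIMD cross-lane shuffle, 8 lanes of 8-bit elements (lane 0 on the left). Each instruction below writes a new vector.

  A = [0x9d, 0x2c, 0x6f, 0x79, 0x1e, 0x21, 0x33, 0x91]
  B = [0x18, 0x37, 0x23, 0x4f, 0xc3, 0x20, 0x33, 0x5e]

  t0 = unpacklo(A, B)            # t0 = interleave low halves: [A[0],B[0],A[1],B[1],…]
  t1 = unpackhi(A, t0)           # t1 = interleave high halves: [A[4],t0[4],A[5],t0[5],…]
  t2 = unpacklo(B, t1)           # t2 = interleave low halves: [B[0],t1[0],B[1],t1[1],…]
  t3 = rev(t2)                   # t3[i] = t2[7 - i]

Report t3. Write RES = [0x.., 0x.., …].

RES = [ 0x23  0x4f  0x21  0x23  0x6f  0x37  0x1e  0x18 ]

  t0: 9d 18 2c 37 6f 23 79 4f
  t1: 1e 6f 21 23 33 79 91 4f
  t2: 18 1e 37 6f 23 21 4f 23
  t3: 23 4f 21 23 6f 37 1e 18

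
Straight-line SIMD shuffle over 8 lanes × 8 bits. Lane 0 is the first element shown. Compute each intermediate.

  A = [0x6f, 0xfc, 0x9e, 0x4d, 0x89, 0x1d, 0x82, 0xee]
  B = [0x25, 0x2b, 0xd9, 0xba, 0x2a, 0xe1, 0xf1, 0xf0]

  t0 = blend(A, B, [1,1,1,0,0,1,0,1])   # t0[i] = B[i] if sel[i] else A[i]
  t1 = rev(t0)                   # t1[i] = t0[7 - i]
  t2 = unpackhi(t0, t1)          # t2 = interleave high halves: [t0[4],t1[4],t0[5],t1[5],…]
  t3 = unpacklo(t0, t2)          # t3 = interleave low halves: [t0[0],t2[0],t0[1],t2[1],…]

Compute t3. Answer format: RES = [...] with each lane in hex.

RES = [0x25, 0x89, 0x2b, 0x4d, 0xd9, 0xe1, 0x4d, 0xd9]

→ t0 |25|2b|d9|4d|89|e1|82|f0|
→ t1 |f0|82|e1|89|4d|d9|2b|25|
→ t2 |89|4d|e1|d9|82|2b|f0|25|
→ t3 |25|89|2b|4d|d9|e1|4d|d9|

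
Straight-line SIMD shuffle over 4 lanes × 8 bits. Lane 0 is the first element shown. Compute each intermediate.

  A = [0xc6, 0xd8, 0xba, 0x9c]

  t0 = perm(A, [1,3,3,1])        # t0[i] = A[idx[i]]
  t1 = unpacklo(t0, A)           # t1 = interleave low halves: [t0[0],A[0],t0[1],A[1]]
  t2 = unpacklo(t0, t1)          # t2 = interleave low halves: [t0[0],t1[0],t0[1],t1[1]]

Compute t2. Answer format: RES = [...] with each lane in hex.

RES = [ 0xd8  0xd8  0x9c  0xc6 ]

t0 = [0xd8, 0x9c, 0x9c, 0xd8]
t1 = [0xd8, 0xc6, 0x9c, 0xd8]
t2 = [0xd8, 0xd8, 0x9c, 0xc6]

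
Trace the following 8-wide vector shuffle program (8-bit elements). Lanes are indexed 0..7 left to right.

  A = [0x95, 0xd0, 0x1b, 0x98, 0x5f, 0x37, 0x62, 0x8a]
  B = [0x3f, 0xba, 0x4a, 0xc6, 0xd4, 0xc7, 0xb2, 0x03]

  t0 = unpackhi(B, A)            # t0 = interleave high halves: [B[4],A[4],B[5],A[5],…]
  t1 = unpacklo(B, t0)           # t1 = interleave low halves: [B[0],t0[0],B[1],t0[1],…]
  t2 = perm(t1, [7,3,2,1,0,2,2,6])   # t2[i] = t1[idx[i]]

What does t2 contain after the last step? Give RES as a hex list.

t0 = [0xd4, 0x5f, 0xc7, 0x37, 0xb2, 0x62, 0x03, 0x8a]
t1 = [0x3f, 0xd4, 0xba, 0x5f, 0x4a, 0xc7, 0xc6, 0x37]
t2 = [0x37, 0x5f, 0xba, 0xd4, 0x3f, 0xba, 0xba, 0xc6]

RES = [0x37, 0x5f, 0xba, 0xd4, 0x3f, 0xba, 0xba, 0xc6]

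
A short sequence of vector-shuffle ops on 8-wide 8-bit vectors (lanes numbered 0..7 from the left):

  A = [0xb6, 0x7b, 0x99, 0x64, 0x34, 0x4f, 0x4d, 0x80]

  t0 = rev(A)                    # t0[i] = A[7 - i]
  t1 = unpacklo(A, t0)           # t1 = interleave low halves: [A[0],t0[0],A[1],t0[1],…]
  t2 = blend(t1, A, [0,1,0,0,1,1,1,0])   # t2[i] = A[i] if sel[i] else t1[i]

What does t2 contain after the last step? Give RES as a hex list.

  t0: 80 4d 4f 34 64 99 7b b6
  t1: b6 80 7b 4d 99 4f 64 34
  t2: b6 7b 7b 4d 34 4f 4d 34

RES = [ 0xb6  0x7b  0x7b  0x4d  0x34  0x4f  0x4d  0x34 ]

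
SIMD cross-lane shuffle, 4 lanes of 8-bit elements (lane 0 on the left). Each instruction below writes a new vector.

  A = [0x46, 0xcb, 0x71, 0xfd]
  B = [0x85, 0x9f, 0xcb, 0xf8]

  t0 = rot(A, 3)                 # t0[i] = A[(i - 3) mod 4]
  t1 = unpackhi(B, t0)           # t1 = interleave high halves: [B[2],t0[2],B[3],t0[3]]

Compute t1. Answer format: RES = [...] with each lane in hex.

→ t0 |cb|71|fd|46|
→ t1 |cb|fd|f8|46|

RES = [0xcb, 0xfd, 0xf8, 0x46]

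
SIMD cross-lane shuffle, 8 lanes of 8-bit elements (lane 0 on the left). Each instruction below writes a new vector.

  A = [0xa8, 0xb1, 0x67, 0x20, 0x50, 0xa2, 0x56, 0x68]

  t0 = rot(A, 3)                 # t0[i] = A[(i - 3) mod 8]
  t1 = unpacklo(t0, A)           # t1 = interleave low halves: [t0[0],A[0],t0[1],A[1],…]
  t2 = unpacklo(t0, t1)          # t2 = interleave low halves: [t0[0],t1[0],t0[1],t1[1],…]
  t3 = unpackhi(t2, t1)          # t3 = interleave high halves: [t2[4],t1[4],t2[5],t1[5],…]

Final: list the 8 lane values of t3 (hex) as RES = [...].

→ t0 |a2|56|68|a8|b1|67|20|50|
→ t1 |a2|a8|56|b1|68|67|a8|20|
→ t2 |a2|a2|56|a8|68|56|a8|b1|
→ t3 |68|68|56|67|a8|a8|b1|20|

RES = [0x68, 0x68, 0x56, 0x67, 0xa8, 0xa8, 0xb1, 0x20]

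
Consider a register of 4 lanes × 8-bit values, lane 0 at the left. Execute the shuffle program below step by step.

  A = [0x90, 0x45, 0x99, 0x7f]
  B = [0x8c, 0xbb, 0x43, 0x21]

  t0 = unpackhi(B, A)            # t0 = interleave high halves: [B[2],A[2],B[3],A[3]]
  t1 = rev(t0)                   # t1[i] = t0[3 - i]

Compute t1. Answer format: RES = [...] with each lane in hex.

RES = [0x7f, 0x21, 0x99, 0x43]

  t0: 43 99 21 7f
  t1: 7f 21 99 43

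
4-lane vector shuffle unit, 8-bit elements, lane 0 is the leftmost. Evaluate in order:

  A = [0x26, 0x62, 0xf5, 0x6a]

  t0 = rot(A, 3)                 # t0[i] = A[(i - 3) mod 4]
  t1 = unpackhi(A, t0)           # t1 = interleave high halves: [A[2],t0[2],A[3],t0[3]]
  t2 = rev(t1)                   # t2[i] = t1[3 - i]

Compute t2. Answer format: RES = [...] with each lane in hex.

t0 = [0x62, 0xf5, 0x6a, 0x26]
t1 = [0xf5, 0x6a, 0x6a, 0x26]
t2 = [0x26, 0x6a, 0x6a, 0xf5]

RES = [ 0x26  0x6a  0x6a  0xf5 ]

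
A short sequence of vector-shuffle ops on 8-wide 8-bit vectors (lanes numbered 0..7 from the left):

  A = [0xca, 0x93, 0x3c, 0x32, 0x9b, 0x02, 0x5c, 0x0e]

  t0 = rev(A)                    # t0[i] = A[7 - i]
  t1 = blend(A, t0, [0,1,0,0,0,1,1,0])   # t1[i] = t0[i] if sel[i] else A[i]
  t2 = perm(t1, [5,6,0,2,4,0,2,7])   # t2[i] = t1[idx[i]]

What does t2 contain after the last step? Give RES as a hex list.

RES = [0x3c, 0x93, 0xca, 0x3c, 0x9b, 0xca, 0x3c, 0x0e]

→ t0 |0e|5c|02|9b|32|3c|93|ca|
→ t1 |ca|5c|3c|32|9b|3c|93|0e|
→ t2 |3c|93|ca|3c|9b|ca|3c|0e|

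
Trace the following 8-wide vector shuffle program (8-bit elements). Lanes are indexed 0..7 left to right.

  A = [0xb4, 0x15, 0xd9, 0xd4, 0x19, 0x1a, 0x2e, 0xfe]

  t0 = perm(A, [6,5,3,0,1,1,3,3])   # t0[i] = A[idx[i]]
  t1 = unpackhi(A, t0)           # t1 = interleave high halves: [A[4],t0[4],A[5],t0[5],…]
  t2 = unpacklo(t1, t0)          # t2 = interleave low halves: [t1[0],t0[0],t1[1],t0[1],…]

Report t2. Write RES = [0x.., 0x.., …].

RES = [ 0x19  0x2e  0x15  0x1a  0x1a  0xd4  0x15  0xb4 ]

→ t0 |2e|1a|d4|b4|15|15|d4|d4|
→ t1 |19|15|1a|15|2e|d4|fe|d4|
→ t2 |19|2e|15|1a|1a|d4|15|b4|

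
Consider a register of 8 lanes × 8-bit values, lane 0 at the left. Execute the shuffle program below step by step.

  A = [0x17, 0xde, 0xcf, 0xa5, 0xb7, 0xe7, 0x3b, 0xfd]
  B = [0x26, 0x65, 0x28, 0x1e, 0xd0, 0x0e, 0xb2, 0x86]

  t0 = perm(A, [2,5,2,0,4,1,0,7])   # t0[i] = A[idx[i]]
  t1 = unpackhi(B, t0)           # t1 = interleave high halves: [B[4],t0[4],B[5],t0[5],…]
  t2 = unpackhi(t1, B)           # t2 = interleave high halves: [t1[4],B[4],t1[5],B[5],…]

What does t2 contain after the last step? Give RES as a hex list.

  t0: cf e7 cf 17 b7 de 17 fd
  t1: d0 b7 0e de b2 17 86 fd
  t2: b2 d0 17 0e 86 b2 fd 86

RES = [0xb2, 0xd0, 0x17, 0x0e, 0x86, 0xb2, 0xfd, 0x86]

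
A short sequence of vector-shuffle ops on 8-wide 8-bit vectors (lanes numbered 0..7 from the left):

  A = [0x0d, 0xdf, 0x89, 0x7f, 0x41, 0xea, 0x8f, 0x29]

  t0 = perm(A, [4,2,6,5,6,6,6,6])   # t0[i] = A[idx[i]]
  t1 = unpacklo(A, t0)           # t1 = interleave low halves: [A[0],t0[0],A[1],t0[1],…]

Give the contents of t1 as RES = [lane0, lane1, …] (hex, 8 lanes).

→ t0 |41|89|8f|ea|8f|8f|8f|8f|
→ t1 |0d|41|df|89|89|8f|7f|ea|

RES = [0x0d, 0x41, 0xdf, 0x89, 0x89, 0x8f, 0x7f, 0xea]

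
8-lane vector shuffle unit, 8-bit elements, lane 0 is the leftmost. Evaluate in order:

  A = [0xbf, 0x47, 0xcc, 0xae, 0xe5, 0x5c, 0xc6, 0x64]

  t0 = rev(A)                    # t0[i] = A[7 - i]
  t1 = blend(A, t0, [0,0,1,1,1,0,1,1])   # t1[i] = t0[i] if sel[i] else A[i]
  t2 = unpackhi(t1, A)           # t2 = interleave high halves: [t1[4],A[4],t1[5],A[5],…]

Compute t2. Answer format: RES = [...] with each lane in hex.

RES = [ 0xae  0xe5  0x5c  0x5c  0x47  0xc6  0xbf  0x64 ]

t0 = [0x64, 0xc6, 0x5c, 0xe5, 0xae, 0xcc, 0x47, 0xbf]
t1 = [0xbf, 0x47, 0x5c, 0xe5, 0xae, 0x5c, 0x47, 0xbf]
t2 = [0xae, 0xe5, 0x5c, 0x5c, 0x47, 0xc6, 0xbf, 0x64]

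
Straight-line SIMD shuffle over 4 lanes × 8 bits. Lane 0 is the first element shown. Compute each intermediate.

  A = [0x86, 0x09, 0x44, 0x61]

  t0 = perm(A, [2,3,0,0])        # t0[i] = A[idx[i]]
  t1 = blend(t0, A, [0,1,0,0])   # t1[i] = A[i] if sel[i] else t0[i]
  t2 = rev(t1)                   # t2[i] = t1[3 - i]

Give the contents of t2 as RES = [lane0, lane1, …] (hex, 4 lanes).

t0 = [0x44, 0x61, 0x86, 0x86]
t1 = [0x44, 0x09, 0x86, 0x86]
t2 = [0x86, 0x86, 0x09, 0x44]

RES = [ 0x86  0x86  0x09  0x44 ]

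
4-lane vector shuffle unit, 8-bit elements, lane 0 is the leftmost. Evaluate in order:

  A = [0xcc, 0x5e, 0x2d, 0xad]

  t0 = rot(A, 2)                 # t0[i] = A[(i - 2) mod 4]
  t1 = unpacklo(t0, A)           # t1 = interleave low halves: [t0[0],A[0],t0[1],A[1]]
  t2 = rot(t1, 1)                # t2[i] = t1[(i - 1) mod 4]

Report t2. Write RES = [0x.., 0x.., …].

RES = [ 0x5e  0x2d  0xcc  0xad ]

  t0: 2d ad cc 5e
  t1: 2d cc ad 5e
  t2: 5e 2d cc ad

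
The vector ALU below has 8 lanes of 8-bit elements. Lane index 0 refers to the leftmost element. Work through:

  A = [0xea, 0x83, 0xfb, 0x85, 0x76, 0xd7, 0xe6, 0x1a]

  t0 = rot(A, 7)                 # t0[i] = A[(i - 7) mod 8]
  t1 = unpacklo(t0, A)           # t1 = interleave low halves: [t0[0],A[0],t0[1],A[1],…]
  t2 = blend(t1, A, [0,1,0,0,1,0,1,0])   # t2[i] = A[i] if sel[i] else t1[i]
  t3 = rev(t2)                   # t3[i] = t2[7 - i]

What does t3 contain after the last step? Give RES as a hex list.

RES = [0x85, 0xe6, 0xfb, 0x76, 0x83, 0xfb, 0x83, 0x83]

t0 = [0x83, 0xfb, 0x85, 0x76, 0xd7, 0xe6, 0x1a, 0xea]
t1 = [0x83, 0xea, 0xfb, 0x83, 0x85, 0xfb, 0x76, 0x85]
t2 = [0x83, 0x83, 0xfb, 0x83, 0x76, 0xfb, 0xe6, 0x85]
t3 = [0x85, 0xe6, 0xfb, 0x76, 0x83, 0xfb, 0x83, 0x83]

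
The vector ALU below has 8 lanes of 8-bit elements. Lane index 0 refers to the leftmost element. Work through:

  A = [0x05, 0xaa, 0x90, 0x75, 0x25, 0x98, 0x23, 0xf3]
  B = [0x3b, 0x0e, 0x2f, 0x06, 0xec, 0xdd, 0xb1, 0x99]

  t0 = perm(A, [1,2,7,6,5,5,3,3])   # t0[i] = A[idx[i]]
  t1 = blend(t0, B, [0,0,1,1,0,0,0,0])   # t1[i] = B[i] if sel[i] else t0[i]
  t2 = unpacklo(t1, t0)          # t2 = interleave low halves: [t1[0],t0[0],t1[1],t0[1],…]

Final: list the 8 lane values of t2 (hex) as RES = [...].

→ t0 |aa|90|f3|23|98|98|75|75|
→ t1 |aa|90|2f|06|98|98|75|75|
→ t2 |aa|aa|90|90|2f|f3|06|23|

RES = [ 0xaa  0xaa  0x90  0x90  0x2f  0xf3  0x06  0x23 ]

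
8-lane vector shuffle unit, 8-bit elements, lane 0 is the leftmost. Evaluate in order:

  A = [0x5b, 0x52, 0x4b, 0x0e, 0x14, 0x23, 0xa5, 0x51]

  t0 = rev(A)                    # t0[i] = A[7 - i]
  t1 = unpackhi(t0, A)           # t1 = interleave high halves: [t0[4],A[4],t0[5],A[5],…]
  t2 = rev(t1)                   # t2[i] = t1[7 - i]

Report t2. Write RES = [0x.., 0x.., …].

RES = [0x51, 0x5b, 0xa5, 0x52, 0x23, 0x4b, 0x14, 0x0e]

→ t0 |51|a5|23|14|0e|4b|52|5b|
→ t1 |0e|14|4b|23|52|a5|5b|51|
→ t2 |51|5b|a5|52|23|4b|14|0e|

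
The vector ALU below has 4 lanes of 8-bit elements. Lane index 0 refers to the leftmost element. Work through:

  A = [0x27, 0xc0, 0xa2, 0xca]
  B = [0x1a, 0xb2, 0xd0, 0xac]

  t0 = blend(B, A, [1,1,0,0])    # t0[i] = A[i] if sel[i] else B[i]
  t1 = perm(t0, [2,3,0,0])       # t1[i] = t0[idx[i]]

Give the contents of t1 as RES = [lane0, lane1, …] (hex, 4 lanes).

RES = [0xd0, 0xac, 0x27, 0x27]

→ t0 |27|c0|d0|ac|
→ t1 |d0|ac|27|27|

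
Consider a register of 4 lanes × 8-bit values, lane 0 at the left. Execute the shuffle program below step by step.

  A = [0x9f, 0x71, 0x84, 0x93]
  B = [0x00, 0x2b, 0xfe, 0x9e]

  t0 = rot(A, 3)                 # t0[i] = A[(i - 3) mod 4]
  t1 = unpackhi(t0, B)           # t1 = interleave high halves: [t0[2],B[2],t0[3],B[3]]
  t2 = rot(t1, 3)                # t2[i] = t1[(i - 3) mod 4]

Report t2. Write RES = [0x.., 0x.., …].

  t0: 71 84 93 9f
  t1: 93 fe 9f 9e
  t2: fe 9f 9e 93

RES = [0xfe, 0x9f, 0x9e, 0x93]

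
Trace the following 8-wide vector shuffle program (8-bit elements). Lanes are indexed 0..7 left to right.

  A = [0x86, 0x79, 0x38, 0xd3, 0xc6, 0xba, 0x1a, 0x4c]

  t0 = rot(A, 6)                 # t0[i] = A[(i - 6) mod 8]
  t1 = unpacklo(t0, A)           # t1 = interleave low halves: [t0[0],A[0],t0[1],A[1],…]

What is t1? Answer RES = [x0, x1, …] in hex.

RES = [ 0x38  0x86  0xd3  0x79  0xc6  0x38  0xba  0xd3 ]

  t0: 38 d3 c6 ba 1a 4c 86 79
  t1: 38 86 d3 79 c6 38 ba d3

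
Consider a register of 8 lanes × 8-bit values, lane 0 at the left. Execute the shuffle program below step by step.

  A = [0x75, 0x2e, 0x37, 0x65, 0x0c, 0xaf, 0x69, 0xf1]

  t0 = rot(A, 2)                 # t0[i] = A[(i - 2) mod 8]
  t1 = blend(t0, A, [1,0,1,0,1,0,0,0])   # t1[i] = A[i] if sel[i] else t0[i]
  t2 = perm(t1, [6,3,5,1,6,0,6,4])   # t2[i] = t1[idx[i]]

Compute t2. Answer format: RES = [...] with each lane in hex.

t0 = [0x69, 0xf1, 0x75, 0x2e, 0x37, 0x65, 0x0c, 0xaf]
t1 = [0x75, 0xf1, 0x37, 0x2e, 0x0c, 0x65, 0x0c, 0xaf]
t2 = [0x0c, 0x2e, 0x65, 0xf1, 0x0c, 0x75, 0x0c, 0x0c]

RES = [0x0c, 0x2e, 0x65, 0xf1, 0x0c, 0x75, 0x0c, 0x0c]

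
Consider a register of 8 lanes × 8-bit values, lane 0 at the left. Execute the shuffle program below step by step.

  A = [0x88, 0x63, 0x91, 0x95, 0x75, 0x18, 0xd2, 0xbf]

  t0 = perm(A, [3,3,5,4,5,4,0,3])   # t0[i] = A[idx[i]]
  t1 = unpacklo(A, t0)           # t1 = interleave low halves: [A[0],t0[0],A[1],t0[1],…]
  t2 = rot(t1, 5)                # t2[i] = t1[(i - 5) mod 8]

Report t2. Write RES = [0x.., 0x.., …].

RES = [ 0x95  0x91  0x18  0x95  0x75  0x88  0x95  0x63 ]

  t0: 95 95 18 75 18 75 88 95
  t1: 88 95 63 95 91 18 95 75
  t2: 95 91 18 95 75 88 95 63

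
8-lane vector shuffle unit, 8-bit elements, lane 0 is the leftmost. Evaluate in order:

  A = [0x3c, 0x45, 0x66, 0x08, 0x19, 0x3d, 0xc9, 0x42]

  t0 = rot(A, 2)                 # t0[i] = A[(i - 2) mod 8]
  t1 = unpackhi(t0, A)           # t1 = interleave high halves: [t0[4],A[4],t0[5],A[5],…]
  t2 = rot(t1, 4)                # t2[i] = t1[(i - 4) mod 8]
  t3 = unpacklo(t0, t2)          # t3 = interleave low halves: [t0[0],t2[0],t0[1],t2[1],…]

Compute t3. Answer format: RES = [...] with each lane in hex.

RES = [0xc9, 0x19, 0x42, 0xc9, 0x3c, 0x3d, 0x45, 0x42]

→ t0 |c9|42|3c|45|66|08|19|3d|
→ t1 |66|19|08|3d|19|c9|3d|42|
→ t2 |19|c9|3d|42|66|19|08|3d|
→ t3 |c9|19|42|c9|3c|3d|45|42|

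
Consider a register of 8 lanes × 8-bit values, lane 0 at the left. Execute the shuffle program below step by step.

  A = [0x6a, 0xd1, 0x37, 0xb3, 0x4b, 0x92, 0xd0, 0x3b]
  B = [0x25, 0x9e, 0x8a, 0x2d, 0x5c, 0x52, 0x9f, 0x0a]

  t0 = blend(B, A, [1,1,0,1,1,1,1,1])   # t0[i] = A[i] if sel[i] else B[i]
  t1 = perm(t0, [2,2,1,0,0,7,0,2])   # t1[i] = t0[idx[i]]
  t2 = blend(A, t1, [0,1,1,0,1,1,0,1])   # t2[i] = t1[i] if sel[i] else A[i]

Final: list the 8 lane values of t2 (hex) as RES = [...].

→ t0 |6a|d1|8a|b3|4b|92|d0|3b|
→ t1 |8a|8a|d1|6a|6a|3b|6a|8a|
→ t2 |6a|8a|d1|b3|6a|3b|d0|8a|

RES = [ 0x6a  0x8a  0xd1  0xb3  0x6a  0x3b  0xd0  0x8a ]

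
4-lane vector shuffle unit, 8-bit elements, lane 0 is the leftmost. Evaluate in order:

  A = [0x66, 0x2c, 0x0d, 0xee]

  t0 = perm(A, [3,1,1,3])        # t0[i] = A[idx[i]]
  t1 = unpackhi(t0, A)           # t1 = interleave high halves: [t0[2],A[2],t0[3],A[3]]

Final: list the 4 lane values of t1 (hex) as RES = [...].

→ t0 |ee|2c|2c|ee|
→ t1 |2c|0d|ee|ee|

RES = [ 0x2c  0x0d  0xee  0xee ]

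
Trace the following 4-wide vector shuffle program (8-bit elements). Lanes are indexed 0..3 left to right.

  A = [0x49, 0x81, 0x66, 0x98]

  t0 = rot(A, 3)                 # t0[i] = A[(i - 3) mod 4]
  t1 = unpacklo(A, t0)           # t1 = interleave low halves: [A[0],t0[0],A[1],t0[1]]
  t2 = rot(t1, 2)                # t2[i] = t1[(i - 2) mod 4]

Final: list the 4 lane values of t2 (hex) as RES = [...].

t0 = [0x81, 0x66, 0x98, 0x49]
t1 = [0x49, 0x81, 0x81, 0x66]
t2 = [0x81, 0x66, 0x49, 0x81]

RES = [0x81, 0x66, 0x49, 0x81]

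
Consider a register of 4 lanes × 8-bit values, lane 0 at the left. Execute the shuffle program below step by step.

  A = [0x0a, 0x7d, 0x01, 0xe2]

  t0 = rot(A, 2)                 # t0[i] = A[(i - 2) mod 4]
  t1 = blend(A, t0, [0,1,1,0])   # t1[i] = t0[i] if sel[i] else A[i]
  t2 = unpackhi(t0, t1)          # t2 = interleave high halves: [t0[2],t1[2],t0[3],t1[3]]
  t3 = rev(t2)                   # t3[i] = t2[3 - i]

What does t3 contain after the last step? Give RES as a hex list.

t0 = [0x01, 0xe2, 0x0a, 0x7d]
t1 = [0x0a, 0xe2, 0x0a, 0xe2]
t2 = [0x0a, 0x0a, 0x7d, 0xe2]
t3 = [0xe2, 0x7d, 0x0a, 0x0a]

RES = [0xe2, 0x7d, 0x0a, 0x0a]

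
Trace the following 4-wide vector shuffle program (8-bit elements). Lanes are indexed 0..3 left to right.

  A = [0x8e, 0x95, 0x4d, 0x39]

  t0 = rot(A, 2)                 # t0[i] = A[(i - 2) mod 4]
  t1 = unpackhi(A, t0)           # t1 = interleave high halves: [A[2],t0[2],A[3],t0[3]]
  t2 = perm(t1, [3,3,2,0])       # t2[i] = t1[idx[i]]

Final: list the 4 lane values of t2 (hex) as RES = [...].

RES = [0x95, 0x95, 0x39, 0x4d]

→ t0 |4d|39|8e|95|
→ t1 |4d|8e|39|95|
→ t2 |95|95|39|4d|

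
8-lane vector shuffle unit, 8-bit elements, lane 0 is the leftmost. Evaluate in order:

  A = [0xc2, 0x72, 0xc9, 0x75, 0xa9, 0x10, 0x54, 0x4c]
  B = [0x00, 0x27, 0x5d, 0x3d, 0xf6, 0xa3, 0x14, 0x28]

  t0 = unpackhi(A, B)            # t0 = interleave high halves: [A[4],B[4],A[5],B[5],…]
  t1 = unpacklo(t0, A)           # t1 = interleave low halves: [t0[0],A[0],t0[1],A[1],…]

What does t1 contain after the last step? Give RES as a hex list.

RES = [ 0xa9  0xc2  0xf6  0x72  0x10  0xc9  0xa3  0x75 ]

t0 = [0xa9, 0xf6, 0x10, 0xa3, 0x54, 0x14, 0x4c, 0x28]
t1 = [0xa9, 0xc2, 0xf6, 0x72, 0x10, 0xc9, 0xa3, 0x75]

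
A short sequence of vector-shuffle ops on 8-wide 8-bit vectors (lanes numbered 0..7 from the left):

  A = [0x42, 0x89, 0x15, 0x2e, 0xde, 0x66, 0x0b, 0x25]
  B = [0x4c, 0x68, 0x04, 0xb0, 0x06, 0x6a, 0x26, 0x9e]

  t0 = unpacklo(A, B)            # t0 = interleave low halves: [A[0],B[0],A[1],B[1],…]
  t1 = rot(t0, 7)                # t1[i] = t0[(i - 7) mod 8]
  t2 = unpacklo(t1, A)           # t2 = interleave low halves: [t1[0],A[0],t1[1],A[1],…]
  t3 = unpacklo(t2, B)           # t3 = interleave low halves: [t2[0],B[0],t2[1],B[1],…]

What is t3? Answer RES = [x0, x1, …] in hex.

  t0: 42 4c 89 68 15 04 2e b0
  t1: 4c 89 68 15 04 2e b0 42
  t2: 4c 42 89 89 68 15 15 2e
  t3: 4c 4c 42 68 89 04 89 b0

RES = [ 0x4c  0x4c  0x42  0x68  0x89  0x04  0x89  0xb0 ]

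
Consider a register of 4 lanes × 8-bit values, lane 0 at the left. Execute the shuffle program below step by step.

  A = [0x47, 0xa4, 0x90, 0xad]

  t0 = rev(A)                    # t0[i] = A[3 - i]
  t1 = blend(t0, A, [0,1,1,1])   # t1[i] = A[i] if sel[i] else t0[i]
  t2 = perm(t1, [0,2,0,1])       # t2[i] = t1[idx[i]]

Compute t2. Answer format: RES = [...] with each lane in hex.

RES = [0xad, 0x90, 0xad, 0xa4]

  t0: ad 90 a4 47
  t1: ad a4 90 ad
  t2: ad 90 ad a4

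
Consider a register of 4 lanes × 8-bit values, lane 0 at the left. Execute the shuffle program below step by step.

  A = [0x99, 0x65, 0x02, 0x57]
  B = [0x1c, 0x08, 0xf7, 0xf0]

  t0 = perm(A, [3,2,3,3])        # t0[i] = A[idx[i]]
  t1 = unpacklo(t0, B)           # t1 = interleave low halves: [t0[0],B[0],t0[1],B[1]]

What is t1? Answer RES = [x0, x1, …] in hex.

t0 = [0x57, 0x02, 0x57, 0x57]
t1 = [0x57, 0x1c, 0x02, 0x08]

RES = [ 0x57  0x1c  0x02  0x08 ]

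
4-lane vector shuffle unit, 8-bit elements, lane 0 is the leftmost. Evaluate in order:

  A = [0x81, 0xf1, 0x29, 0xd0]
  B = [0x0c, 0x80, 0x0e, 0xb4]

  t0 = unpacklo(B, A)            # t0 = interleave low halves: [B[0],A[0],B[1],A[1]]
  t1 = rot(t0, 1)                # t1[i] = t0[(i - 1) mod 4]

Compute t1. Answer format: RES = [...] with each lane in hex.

RES = [0xf1, 0x0c, 0x81, 0x80]

t0 = [0x0c, 0x81, 0x80, 0xf1]
t1 = [0xf1, 0x0c, 0x81, 0x80]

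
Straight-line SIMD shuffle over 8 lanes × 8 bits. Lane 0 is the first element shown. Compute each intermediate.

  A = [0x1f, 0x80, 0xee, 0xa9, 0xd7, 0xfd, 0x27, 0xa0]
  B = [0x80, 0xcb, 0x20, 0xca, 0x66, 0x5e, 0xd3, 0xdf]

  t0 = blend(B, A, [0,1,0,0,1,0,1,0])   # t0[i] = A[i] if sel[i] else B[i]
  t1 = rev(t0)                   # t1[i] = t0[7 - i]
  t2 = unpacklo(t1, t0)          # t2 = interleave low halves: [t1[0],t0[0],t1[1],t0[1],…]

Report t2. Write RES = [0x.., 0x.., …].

RES = [0xdf, 0x80, 0x27, 0x80, 0x5e, 0x20, 0xd7, 0xca]

  t0: 80 80 20 ca d7 5e 27 df
  t1: df 27 5e d7 ca 20 80 80
  t2: df 80 27 80 5e 20 d7 ca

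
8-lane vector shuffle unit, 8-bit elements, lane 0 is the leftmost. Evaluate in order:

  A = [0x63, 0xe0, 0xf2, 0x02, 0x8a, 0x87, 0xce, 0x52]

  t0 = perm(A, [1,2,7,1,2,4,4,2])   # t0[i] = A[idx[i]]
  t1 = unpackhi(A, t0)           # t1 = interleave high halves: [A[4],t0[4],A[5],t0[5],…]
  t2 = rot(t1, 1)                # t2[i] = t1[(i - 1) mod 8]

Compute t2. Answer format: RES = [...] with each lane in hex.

  t0: e0 f2 52 e0 f2 8a 8a f2
  t1: 8a f2 87 8a ce 8a 52 f2
  t2: f2 8a f2 87 8a ce 8a 52

RES = [ 0xf2  0x8a  0xf2  0x87  0x8a  0xce  0x8a  0x52 ]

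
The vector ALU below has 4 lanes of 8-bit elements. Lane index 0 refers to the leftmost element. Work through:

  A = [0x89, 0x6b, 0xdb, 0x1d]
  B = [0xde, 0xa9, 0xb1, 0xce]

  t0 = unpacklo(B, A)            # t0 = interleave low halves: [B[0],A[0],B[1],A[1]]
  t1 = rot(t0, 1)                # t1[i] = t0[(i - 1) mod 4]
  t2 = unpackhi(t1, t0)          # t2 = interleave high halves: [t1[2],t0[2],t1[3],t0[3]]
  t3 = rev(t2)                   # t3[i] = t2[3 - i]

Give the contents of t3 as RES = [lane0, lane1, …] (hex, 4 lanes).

RES = [0x6b, 0xa9, 0xa9, 0x89]

  t0: de 89 a9 6b
  t1: 6b de 89 a9
  t2: 89 a9 a9 6b
  t3: 6b a9 a9 89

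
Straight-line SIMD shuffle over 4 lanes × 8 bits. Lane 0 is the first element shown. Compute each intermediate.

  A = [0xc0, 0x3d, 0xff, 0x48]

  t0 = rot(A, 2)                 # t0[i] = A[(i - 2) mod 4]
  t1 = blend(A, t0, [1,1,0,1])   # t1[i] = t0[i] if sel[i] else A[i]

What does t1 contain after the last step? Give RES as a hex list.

t0 = [0xff, 0x48, 0xc0, 0x3d]
t1 = [0xff, 0x48, 0xff, 0x3d]

RES = [0xff, 0x48, 0xff, 0x3d]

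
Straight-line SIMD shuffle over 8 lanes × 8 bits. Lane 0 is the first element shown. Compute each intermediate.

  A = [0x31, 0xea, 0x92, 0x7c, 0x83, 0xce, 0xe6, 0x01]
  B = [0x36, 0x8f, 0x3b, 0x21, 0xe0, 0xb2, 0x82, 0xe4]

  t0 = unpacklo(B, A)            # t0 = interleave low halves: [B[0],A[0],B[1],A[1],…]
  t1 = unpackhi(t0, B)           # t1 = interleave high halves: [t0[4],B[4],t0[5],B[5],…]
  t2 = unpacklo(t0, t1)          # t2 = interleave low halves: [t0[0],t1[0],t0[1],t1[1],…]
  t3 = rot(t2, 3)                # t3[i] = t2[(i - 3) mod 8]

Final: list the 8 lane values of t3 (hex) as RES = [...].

→ t0 |36|31|8f|ea|3b|92|21|7c|
→ t1 |3b|e0|92|b2|21|82|7c|e4|
→ t2 |36|3b|31|e0|8f|92|ea|b2|
→ t3 |92|ea|b2|36|3b|31|e0|8f|

RES = [ 0x92  0xea  0xb2  0x36  0x3b  0x31  0xe0  0x8f ]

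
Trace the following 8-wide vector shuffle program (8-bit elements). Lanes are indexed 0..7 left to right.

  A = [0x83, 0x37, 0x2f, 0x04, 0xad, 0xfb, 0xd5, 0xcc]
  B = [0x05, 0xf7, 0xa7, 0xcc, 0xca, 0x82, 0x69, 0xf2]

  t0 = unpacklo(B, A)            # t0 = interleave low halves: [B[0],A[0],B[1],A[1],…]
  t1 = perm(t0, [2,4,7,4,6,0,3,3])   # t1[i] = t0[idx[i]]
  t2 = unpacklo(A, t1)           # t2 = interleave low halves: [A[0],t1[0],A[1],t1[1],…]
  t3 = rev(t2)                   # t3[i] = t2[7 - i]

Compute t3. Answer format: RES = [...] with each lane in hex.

RES = [0xa7, 0x04, 0x04, 0x2f, 0xa7, 0x37, 0xf7, 0x83]

→ t0 |05|83|f7|37|a7|2f|cc|04|
→ t1 |f7|a7|04|a7|cc|05|37|37|
→ t2 |83|f7|37|a7|2f|04|04|a7|
→ t3 |a7|04|04|2f|a7|37|f7|83|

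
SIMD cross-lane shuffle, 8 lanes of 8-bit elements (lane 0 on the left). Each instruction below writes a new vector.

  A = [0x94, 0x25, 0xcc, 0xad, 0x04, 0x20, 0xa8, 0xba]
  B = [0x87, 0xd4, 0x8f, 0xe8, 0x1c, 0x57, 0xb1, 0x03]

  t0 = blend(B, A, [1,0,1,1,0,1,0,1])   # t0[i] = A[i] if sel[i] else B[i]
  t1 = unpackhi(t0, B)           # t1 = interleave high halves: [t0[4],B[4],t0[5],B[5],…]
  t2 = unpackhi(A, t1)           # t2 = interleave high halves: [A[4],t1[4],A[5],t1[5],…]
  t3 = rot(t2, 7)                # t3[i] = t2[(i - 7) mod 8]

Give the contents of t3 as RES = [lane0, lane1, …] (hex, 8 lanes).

RES = [0xb1, 0x20, 0xb1, 0xa8, 0xba, 0xba, 0x03, 0x04]

→ t0 |94|d4|cc|ad|1c|20|b1|ba|
→ t1 |1c|1c|20|57|b1|b1|ba|03|
→ t2 |04|b1|20|b1|a8|ba|ba|03|
→ t3 |b1|20|b1|a8|ba|ba|03|04|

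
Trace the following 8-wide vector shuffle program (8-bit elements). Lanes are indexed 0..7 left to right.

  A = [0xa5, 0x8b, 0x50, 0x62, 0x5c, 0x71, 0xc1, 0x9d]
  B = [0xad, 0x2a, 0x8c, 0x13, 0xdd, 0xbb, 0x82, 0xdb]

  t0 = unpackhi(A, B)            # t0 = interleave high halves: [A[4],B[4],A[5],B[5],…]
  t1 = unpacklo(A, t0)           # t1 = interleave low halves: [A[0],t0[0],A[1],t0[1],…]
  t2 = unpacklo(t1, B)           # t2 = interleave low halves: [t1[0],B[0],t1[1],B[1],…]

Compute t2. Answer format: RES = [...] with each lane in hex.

RES = [0xa5, 0xad, 0x5c, 0x2a, 0x8b, 0x8c, 0xdd, 0x13]

  t0: 5c dd 71 bb c1 82 9d db
  t1: a5 5c 8b dd 50 71 62 bb
  t2: a5 ad 5c 2a 8b 8c dd 13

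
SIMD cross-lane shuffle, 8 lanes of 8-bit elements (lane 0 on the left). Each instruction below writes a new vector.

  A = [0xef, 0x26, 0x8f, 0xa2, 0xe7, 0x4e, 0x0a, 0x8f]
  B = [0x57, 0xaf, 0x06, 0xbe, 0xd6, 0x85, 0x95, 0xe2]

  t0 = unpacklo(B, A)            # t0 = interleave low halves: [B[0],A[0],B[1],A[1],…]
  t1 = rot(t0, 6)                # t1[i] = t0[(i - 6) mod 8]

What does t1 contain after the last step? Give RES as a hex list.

RES = [0xaf, 0x26, 0x06, 0x8f, 0xbe, 0xa2, 0x57, 0xef]

→ t0 |57|ef|af|26|06|8f|be|a2|
→ t1 |af|26|06|8f|be|a2|57|ef|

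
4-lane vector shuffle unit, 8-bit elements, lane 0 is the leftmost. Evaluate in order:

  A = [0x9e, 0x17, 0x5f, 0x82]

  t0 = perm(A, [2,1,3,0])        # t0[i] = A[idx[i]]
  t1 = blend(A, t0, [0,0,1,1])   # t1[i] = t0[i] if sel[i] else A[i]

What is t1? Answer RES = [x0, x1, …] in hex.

RES = [ 0x9e  0x17  0x82  0x9e ]

  t0: 5f 17 82 9e
  t1: 9e 17 82 9e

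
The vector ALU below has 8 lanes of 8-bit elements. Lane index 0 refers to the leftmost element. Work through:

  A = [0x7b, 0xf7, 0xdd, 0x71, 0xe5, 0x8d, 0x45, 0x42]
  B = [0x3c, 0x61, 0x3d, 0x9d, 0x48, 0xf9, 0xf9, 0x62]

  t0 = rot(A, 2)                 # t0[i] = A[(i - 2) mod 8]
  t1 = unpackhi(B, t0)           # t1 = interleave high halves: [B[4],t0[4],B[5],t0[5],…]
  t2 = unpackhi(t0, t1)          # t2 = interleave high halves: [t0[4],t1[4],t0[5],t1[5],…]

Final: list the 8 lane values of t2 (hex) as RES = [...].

→ t0 |45|42|7b|f7|dd|71|e5|8d|
→ t1 |48|dd|f9|71|f9|e5|62|8d|
→ t2 |dd|f9|71|e5|e5|62|8d|8d|

RES = [ 0xdd  0xf9  0x71  0xe5  0xe5  0x62  0x8d  0x8d ]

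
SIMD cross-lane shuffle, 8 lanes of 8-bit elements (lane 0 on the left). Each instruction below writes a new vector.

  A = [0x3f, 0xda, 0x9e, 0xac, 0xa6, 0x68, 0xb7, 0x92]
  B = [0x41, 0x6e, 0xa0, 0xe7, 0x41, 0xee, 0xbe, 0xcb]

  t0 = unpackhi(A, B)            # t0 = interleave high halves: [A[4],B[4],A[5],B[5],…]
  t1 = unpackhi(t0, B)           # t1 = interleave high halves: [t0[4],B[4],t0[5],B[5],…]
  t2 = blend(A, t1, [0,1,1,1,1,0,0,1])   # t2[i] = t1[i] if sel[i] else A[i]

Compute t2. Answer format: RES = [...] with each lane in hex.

  t0: a6 41 68 ee b7 be 92 cb
  t1: b7 41 be ee 92 be cb cb
  t2: 3f 41 be ee 92 68 b7 cb

RES = [0x3f, 0x41, 0xbe, 0xee, 0x92, 0x68, 0xb7, 0xcb]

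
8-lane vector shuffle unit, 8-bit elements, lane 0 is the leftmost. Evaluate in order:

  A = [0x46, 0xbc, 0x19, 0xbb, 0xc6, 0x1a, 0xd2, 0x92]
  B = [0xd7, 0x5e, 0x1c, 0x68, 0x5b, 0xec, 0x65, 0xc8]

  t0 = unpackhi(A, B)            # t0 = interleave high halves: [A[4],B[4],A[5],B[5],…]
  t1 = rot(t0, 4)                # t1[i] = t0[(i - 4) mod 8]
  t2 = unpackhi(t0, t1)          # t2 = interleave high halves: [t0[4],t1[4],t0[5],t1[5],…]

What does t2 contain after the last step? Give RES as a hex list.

→ t0 |c6|5b|1a|ec|d2|65|92|c8|
→ t1 |d2|65|92|c8|c6|5b|1a|ec|
→ t2 |d2|c6|65|5b|92|1a|c8|ec|

RES = [ 0xd2  0xc6  0x65  0x5b  0x92  0x1a  0xc8  0xec ]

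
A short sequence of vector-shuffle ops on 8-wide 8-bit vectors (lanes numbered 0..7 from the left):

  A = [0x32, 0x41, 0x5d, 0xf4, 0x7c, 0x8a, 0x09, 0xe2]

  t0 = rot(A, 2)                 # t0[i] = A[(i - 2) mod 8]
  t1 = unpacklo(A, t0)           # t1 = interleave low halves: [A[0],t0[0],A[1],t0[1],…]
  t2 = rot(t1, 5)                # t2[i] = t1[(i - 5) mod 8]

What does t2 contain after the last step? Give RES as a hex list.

RES = [0xe2, 0x5d, 0x32, 0xf4, 0x41, 0x32, 0x09, 0x41]

→ t0 |09|e2|32|41|5d|f4|7c|8a|
→ t1 |32|09|41|e2|5d|32|f4|41|
→ t2 |e2|5d|32|f4|41|32|09|41|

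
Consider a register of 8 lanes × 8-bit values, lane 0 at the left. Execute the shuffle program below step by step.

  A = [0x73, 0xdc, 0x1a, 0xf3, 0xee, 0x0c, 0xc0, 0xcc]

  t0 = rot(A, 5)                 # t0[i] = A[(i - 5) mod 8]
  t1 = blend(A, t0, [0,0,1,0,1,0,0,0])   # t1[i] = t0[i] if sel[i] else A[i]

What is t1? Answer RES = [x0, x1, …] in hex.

RES = [ 0x73  0xdc  0x0c  0xf3  0xcc  0x0c  0xc0  0xcc ]

t0 = [0xf3, 0xee, 0x0c, 0xc0, 0xcc, 0x73, 0xdc, 0x1a]
t1 = [0x73, 0xdc, 0x0c, 0xf3, 0xcc, 0x0c, 0xc0, 0xcc]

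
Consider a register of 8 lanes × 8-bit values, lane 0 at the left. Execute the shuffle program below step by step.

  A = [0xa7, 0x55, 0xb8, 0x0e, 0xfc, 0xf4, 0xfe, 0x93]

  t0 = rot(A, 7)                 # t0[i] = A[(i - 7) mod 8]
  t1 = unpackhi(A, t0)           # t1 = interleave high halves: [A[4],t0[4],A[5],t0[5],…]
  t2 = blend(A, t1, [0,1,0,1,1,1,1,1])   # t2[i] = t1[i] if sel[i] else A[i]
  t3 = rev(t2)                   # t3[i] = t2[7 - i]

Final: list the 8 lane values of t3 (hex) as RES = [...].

t0 = [0x55, 0xb8, 0x0e, 0xfc, 0xf4, 0xfe, 0x93, 0xa7]
t1 = [0xfc, 0xf4, 0xf4, 0xfe, 0xfe, 0x93, 0x93, 0xa7]
t2 = [0xa7, 0xf4, 0xb8, 0xfe, 0xfe, 0x93, 0x93, 0xa7]
t3 = [0xa7, 0x93, 0x93, 0xfe, 0xfe, 0xb8, 0xf4, 0xa7]

RES = [0xa7, 0x93, 0x93, 0xfe, 0xfe, 0xb8, 0xf4, 0xa7]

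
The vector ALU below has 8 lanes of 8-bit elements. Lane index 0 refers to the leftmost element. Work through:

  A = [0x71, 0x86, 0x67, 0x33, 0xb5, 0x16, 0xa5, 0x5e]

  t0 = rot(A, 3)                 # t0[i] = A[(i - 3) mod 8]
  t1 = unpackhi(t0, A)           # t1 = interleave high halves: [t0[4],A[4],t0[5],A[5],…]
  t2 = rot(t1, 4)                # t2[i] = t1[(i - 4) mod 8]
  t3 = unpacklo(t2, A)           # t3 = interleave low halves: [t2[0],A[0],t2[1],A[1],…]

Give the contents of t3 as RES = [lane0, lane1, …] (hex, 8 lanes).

t0 = [0x16, 0xa5, 0x5e, 0x71, 0x86, 0x67, 0x33, 0xb5]
t1 = [0x86, 0xb5, 0x67, 0x16, 0x33, 0xa5, 0xb5, 0x5e]
t2 = [0x33, 0xa5, 0xb5, 0x5e, 0x86, 0xb5, 0x67, 0x16]
t3 = [0x33, 0x71, 0xa5, 0x86, 0xb5, 0x67, 0x5e, 0x33]

RES = [0x33, 0x71, 0xa5, 0x86, 0xb5, 0x67, 0x5e, 0x33]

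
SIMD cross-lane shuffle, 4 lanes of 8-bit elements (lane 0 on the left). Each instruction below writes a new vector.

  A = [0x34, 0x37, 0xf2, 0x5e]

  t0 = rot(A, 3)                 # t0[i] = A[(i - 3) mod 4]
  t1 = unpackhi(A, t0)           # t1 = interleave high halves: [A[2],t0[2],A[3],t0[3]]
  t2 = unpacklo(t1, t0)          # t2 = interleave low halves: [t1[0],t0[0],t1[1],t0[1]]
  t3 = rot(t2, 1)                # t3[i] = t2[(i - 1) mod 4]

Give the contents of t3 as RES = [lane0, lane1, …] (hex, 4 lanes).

→ t0 |37|f2|5e|34|
→ t1 |f2|5e|5e|34|
→ t2 |f2|37|5e|f2|
→ t3 |f2|f2|37|5e|

RES = [ 0xf2  0xf2  0x37  0x5e ]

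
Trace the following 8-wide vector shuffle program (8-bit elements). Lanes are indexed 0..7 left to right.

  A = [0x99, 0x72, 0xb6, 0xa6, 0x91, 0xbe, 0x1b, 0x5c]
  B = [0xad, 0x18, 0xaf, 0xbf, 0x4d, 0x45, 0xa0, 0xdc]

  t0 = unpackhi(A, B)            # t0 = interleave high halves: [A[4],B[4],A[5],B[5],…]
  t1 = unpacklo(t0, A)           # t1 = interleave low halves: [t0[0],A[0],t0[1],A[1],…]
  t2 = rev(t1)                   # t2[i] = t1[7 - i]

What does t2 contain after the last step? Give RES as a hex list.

RES = [ 0xa6  0x45  0xb6  0xbe  0x72  0x4d  0x99  0x91 ]

  t0: 91 4d be 45 1b a0 5c dc
  t1: 91 99 4d 72 be b6 45 a6
  t2: a6 45 b6 be 72 4d 99 91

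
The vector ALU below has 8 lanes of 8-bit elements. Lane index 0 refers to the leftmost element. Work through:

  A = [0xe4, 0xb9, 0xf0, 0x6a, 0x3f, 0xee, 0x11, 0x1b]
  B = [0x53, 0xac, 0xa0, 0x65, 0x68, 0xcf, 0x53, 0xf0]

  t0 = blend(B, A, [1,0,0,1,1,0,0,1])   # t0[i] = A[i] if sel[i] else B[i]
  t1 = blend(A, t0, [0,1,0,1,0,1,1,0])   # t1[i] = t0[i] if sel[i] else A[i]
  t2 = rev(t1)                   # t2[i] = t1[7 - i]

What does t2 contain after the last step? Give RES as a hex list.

→ t0 |e4|ac|a0|6a|3f|cf|53|1b|
→ t1 |e4|ac|f0|6a|3f|cf|53|1b|
→ t2 |1b|53|cf|3f|6a|f0|ac|e4|

RES = [ 0x1b  0x53  0xcf  0x3f  0x6a  0xf0  0xac  0xe4 ]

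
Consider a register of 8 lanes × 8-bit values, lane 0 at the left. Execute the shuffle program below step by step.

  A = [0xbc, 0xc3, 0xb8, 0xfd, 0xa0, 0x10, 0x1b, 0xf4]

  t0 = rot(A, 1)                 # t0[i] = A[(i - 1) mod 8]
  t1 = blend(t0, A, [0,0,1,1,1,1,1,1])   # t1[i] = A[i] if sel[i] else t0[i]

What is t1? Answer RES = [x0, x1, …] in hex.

  t0: f4 bc c3 b8 fd a0 10 1b
  t1: f4 bc b8 fd a0 10 1b f4

RES = [ 0xf4  0xbc  0xb8  0xfd  0xa0  0x10  0x1b  0xf4 ]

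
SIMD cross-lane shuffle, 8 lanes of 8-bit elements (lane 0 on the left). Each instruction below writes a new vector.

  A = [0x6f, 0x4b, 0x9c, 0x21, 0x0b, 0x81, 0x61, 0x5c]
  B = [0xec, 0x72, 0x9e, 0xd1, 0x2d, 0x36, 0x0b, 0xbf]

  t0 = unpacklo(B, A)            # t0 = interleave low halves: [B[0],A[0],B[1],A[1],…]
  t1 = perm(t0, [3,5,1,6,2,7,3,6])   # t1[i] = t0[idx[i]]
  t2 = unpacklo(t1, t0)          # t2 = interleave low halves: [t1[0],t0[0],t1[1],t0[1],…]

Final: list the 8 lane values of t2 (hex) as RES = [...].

RES = [0x4b, 0xec, 0x9c, 0x6f, 0x6f, 0x72, 0xd1, 0x4b]

t0 = [0xec, 0x6f, 0x72, 0x4b, 0x9e, 0x9c, 0xd1, 0x21]
t1 = [0x4b, 0x9c, 0x6f, 0xd1, 0x72, 0x21, 0x4b, 0xd1]
t2 = [0x4b, 0xec, 0x9c, 0x6f, 0x6f, 0x72, 0xd1, 0x4b]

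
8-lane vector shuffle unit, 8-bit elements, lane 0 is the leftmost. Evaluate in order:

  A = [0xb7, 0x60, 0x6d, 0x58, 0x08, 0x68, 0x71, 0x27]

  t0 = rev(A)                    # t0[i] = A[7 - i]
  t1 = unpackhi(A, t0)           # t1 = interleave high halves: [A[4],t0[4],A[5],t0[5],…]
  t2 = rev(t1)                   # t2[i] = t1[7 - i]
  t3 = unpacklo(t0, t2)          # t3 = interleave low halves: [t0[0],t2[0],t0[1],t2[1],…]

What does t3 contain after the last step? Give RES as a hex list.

→ t0 |27|71|68|08|58|6d|60|b7|
→ t1 |08|58|68|6d|71|60|27|b7|
→ t2 |b7|27|60|71|6d|68|58|08|
→ t3 |27|b7|71|27|68|60|08|71|

RES = [0x27, 0xb7, 0x71, 0x27, 0x68, 0x60, 0x08, 0x71]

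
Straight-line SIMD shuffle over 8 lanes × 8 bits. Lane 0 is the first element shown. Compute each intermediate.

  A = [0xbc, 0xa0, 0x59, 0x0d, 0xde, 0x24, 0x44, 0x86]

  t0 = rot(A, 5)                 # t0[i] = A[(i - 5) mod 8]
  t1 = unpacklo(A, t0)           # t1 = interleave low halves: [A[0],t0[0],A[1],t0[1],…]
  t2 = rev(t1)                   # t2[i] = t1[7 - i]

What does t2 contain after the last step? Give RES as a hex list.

RES = [ 0x44  0x0d  0x24  0x59  0xde  0xa0  0x0d  0xbc ]

  t0: 0d de 24 44 86 bc a0 59
  t1: bc 0d a0 de 59 24 0d 44
  t2: 44 0d 24 59 de a0 0d bc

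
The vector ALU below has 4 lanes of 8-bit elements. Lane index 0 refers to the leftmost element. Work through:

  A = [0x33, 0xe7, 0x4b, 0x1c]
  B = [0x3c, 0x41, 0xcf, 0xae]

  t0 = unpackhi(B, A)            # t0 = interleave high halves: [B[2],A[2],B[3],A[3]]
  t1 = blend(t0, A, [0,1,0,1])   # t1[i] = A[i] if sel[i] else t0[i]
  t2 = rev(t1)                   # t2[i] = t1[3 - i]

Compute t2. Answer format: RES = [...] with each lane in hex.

t0 = [0xcf, 0x4b, 0xae, 0x1c]
t1 = [0xcf, 0xe7, 0xae, 0x1c]
t2 = [0x1c, 0xae, 0xe7, 0xcf]

RES = [ 0x1c  0xae  0xe7  0xcf ]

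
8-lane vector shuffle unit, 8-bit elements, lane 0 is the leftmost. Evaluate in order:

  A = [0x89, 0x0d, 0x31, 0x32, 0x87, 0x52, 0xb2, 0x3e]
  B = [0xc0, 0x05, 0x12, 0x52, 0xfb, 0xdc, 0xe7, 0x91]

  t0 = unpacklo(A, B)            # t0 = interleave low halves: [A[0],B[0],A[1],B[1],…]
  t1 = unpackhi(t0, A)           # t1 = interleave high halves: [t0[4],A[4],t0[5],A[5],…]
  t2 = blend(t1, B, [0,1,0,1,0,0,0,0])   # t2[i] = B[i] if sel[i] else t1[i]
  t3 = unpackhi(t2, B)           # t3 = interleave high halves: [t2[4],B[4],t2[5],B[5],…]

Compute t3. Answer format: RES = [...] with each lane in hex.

  t0: 89 c0 0d 05 31 12 32 52
  t1: 31 87 12 52 32 b2 52 3e
  t2: 31 05 12 52 32 b2 52 3e
  t3: 32 fb b2 dc 52 e7 3e 91

RES = [ 0x32  0xfb  0xb2  0xdc  0x52  0xe7  0x3e  0x91 ]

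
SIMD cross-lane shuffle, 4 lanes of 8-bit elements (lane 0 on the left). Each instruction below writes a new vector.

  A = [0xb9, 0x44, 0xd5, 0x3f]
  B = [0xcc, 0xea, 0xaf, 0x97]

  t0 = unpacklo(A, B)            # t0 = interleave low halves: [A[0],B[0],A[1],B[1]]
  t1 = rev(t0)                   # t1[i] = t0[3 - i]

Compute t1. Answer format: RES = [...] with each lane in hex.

t0 = [0xb9, 0xcc, 0x44, 0xea]
t1 = [0xea, 0x44, 0xcc, 0xb9]

RES = [ 0xea  0x44  0xcc  0xb9 ]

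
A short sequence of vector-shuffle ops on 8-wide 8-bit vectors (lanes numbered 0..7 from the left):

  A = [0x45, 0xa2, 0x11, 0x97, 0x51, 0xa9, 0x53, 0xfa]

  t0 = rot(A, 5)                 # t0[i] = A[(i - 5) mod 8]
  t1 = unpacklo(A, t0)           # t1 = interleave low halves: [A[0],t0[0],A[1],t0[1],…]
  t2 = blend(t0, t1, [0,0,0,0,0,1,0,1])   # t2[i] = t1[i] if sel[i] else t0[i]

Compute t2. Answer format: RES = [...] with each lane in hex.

→ t0 |97|51|a9|53|fa|45|a2|11|
→ t1 |45|97|a2|51|11|a9|97|53|
→ t2 |97|51|a9|53|fa|a9|a2|53|

RES = [0x97, 0x51, 0xa9, 0x53, 0xfa, 0xa9, 0xa2, 0x53]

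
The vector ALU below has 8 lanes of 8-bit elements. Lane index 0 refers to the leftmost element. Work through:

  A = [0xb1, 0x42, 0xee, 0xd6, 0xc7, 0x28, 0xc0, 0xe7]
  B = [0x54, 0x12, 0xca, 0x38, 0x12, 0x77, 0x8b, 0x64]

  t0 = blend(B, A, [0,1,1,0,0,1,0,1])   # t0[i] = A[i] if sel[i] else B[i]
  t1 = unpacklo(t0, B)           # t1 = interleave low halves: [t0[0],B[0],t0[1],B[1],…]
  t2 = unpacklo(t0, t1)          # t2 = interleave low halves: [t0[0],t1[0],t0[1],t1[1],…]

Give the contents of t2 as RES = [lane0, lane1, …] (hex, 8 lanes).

  t0: 54 42 ee 38 12 28 8b e7
  t1: 54 54 42 12 ee ca 38 38
  t2: 54 54 42 54 ee 42 38 12

RES = [ 0x54  0x54  0x42  0x54  0xee  0x42  0x38  0x12 ]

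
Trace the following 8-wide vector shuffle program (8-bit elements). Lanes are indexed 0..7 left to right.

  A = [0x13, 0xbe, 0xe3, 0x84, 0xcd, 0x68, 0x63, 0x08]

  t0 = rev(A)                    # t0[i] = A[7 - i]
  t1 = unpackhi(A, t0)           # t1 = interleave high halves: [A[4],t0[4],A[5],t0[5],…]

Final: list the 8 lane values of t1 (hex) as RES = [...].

RES = [ 0xcd  0x84  0x68  0xe3  0x63  0xbe  0x08  0x13 ]

  t0: 08 63 68 cd 84 e3 be 13
  t1: cd 84 68 e3 63 be 08 13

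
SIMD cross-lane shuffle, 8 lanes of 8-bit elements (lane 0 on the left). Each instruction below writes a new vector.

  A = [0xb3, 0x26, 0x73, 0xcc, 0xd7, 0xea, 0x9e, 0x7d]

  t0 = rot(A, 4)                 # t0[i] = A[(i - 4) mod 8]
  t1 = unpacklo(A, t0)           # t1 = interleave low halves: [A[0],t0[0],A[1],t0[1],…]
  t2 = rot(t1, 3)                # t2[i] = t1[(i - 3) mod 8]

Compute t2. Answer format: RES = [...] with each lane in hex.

→ t0 |d7|ea|9e|7d|b3|26|73|cc|
→ t1 |b3|d7|26|ea|73|9e|cc|7d|
→ t2 |9e|cc|7d|b3|d7|26|ea|73|

RES = [ 0x9e  0xcc  0x7d  0xb3  0xd7  0x26  0xea  0x73 ]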